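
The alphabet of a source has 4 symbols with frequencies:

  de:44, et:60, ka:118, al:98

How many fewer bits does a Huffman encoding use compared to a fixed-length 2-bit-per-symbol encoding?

Fixed-length: 2 bits × 320 symbols = 640 bits.
Huffman merges:
de(44) + et(60) → 104
al(98) + 104 → 202
ka(118) + 202 → 320
Huffman total = 104 + 202 + 320 = 626 bits.
Saving = 640 − 626 = 14 bits.

14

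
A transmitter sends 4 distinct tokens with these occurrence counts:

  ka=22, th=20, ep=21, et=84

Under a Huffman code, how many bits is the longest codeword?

3

Merge the two lowest-weight nodes at each step:
merge th(20) and ep(21): 41
merge ka(22) and 41: 63
merge 63 and et(84): 147
The first pair merged (th, ep) ends up deepest, at depth 3.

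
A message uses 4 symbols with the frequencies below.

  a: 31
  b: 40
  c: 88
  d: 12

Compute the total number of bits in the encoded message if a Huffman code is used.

Greedily combine the two least-frequent nodes:
combine d(12), a(31) → 43
combine b(40), 43 → 83
combine 83, c(88) → 171
The encoded length is the sum of every internal node's weight: 43 + 83 + 171 = 297 bits.

297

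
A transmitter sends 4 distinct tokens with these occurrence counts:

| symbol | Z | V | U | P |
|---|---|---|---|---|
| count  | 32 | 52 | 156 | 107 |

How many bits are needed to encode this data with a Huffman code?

Build the Huffman tree bottom-up:
combine Z(32), V(52) → 84
combine 84, P(107) → 191
combine U(156), 191 → 347
Each symbol's bit-cost is frequency × depth; summing gives 622 bits (equivalently 84 + 191 + 347).

622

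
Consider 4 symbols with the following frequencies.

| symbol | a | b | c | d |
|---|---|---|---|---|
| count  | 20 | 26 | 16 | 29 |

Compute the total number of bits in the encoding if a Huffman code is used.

Greedily combine the two least-frequent nodes:
merge c(16) and a(20): 36
merge b(26) and d(29): 55
merge 36 and 55: 91
Total encoded bits = sum of merged weights = 36 + 55 + 91 = 182.

182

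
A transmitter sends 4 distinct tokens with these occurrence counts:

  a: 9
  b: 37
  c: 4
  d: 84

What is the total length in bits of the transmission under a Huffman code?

197

Build the Huffman tree bottom-up:
combine c(4), a(9) → 13
combine 13, b(37) → 50
combine 50, d(84) → 134
Total encoded bits = sum of merged weights = 13 + 50 + 134 = 197.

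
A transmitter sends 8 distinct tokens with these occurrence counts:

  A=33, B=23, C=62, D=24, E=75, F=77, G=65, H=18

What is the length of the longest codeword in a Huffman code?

Merge the two lowest-weight nodes at each step:
merge H(18) and B(23): 41
merge D(24) and A(33): 57
merge 41 and 57: 98
merge C(62) and G(65): 127
merge E(75) and F(77): 152
merge 98 and 127: 225
merge 152 and 225: 377
The rarest symbols sit at the bottom; the longest codeword is 4 bits.

4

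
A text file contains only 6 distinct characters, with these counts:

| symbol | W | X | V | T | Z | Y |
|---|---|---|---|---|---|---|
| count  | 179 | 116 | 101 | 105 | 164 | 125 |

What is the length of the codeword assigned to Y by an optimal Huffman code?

Huffman merges, smallest pair first:
V(101) + T(105) → 206
X(116) + Y(125) → 241
Z(164) + W(179) → 343
206 + 241 → 447
343 + 447 → 790
Y's leaf is at depth 3, giving a 3-bit codeword.

3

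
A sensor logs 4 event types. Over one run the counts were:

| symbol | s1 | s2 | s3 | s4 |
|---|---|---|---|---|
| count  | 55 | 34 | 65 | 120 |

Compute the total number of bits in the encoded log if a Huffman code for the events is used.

Merge the two smallest weights repeatedly:
merge s2(34) and s1(55): 89
merge s3(65) and 89: 154
merge s4(120) and 154: 274
The encoded length is the sum of every internal node's weight: 89 + 154 + 274 = 517 bits.

517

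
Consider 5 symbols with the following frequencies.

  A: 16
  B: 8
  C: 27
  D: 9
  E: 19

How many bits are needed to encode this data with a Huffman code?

Build the Huffman tree bottom-up:
combine B(8), D(9) → 17
combine A(16), 17 → 33
combine E(19), C(27) → 46
combine 33, 46 → 79
Each symbol's bit-cost is frequency × depth; summing gives 175 bits (equivalently 17 + 33 + 46 + 79).

175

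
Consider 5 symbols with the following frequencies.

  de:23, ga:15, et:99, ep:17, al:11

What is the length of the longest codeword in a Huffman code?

3

Merge the two lowest-weight nodes at each step:
merge al(11) and ga(15): 26
merge ep(17) and de(23): 40
merge 26 and 40: 66
merge 66 and et(99): 165
Maximum depth reached is 3.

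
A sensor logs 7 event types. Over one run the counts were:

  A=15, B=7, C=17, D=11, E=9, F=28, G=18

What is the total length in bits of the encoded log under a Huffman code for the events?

285

Build the Huffman tree bottom-up:
combine B(7), E(9) → 16
combine D(11), A(15) → 26
combine 16, C(17) → 33
combine G(18), 26 → 44
combine F(28), 33 → 61
combine 44, 61 → 105
Total encoded bits = sum of merged weights = 16 + 26 + 33 + 44 + 61 + 105 = 285.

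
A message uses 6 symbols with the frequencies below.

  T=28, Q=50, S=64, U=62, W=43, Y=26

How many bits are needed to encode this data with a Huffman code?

693

Merge the two smallest weights repeatedly:
combine Y(26), T(28) → 54
combine W(43), Q(50) → 93
combine 54, U(62) → 116
combine S(64), 93 → 157
combine 116, 157 → 273
The encoded length is the sum of every internal node's weight: 54 + 93 + 116 + 157 + 273 = 693 bits.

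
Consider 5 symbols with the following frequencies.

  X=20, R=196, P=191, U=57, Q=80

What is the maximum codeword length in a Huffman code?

Merge the two lowest-weight nodes at each step:
combine X(20), U(57) → 77
combine 77, Q(80) → 157
combine 157, P(191) → 348
combine R(196), 348 → 544
The first pair merged (X, U) ends up deepest, at depth 4.

4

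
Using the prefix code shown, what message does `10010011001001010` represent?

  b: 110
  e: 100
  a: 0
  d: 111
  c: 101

eebaeca

Read left to right; each codeword is recognised as soon as it completes (prefix code):
  100→e | 100→e | 110→b | 0→a | 100→e | 101→c | 0→a
Decoded message: eebaeca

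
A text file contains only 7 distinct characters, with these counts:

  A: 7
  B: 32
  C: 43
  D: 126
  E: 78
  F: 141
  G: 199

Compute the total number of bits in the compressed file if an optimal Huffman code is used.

1533

Merge the two smallest weights repeatedly:
merge A(7) and B(32): 39
merge 39 and C(43): 82
merge E(78) and 82: 160
merge D(126) and F(141): 267
merge 160 and G(199): 359
merge 267 and 359: 626
The encoded length is the sum of every internal node's weight: 39 + 82 + 160 + 267 + 359 + 626 = 1533 bits.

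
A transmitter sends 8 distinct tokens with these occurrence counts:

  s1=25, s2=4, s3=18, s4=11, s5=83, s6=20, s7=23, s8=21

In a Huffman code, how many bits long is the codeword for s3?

4

Huffman merges, smallest pair first:
s2(4) + s4(11) → 15
15 + s3(18) → 33
s6(20) + s8(21) → 41
s7(23) + s1(25) → 48
33 + 41 → 74
48 + 74 → 122
s5(83) + 122 → 205
s3 sits 4 levels below the root, so its codeword is 4 bits.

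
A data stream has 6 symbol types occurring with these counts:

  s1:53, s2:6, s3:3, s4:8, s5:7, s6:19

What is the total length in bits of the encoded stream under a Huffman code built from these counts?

Greedily combine the two least-frequent nodes:
combine s3(3), s2(6) → 9
combine s5(7), s4(8) → 15
combine 9, 15 → 24
combine s6(19), 24 → 43
combine 43, s1(53) → 96
The encoded length is the sum of every internal node's weight: 9 + 15 + 24 + 43 + 96 = 187 bits.

187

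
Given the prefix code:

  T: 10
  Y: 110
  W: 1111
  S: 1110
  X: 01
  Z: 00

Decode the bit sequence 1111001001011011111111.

WZTXXTWW

Read left to right; each codeword is recognised as soon as it completes (prefix code):
  1111→W | 00→Z | 10→T | 01→X | 01→X | 10→T | 1111→W | 1111→W
Decoded message: WZTXXTWW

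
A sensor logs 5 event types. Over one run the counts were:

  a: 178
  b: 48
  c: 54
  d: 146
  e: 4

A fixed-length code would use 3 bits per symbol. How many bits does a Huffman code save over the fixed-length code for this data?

450

Fixed-length: 3 bits × 430 symbols = 1290 bits.
Huffman merges:
e(4) + b(48) → 52
52 + c(54) → 106
106 + d(146) → 252
a(178) + 252 → 430
Huffman total = 52 + 106 + 252 + 430 = 840 bits.
Saving = 1290 − 840 = 450 bits.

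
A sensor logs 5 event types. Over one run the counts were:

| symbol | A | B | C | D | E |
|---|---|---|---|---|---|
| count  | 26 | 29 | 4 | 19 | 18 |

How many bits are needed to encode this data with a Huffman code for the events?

Greedily combine the two least-frequent nodes:
combine C(4), E(18) → 22
combine D(19), 22 → 41
combine A(26), B(29) → 55
combine 41, 55 → 96
Total encoded bits = sum of merged weights = 22 + 41 + 55 + 96 = 214.

214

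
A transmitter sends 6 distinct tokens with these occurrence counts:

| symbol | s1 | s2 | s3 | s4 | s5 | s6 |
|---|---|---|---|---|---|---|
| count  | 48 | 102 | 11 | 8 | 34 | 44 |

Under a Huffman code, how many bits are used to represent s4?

Build the tree from the bottom:
s4(8) + s3(11) → 19
19 + s5(34) → 53
s6(44) + s1(48) → 92
53 + 92 → 145
s2(102) + 145 → 247
The subtree containing s4 is merged 4 times, so code length = 4.

4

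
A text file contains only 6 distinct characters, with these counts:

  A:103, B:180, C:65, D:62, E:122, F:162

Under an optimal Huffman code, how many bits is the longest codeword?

Merge the two lowest-weight nodes at each step:
D(62) + C(65) → 127
A(103) + E(122) → 225
127 + F(162) → 289
B(180) + 225 → 405
289 + 405 → 694
The first pair merged (D, C) ends up deepest, at depth 3.

3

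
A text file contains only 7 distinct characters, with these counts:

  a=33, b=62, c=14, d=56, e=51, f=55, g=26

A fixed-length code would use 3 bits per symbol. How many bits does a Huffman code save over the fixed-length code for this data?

Fixed-length: 3 bits × 297 symbols = 891 bits.
Huffman merges:
merge c(14) and g(26): 40
merge a(33) and 40: 73
merge e(51) and f(55): 106
merge d(56) and b(62): 118
merge 73 and 106: 179
merge 118 and 179: 297
Huffman total = 40 + 73 + 106 + 118 + 179 + 297 = 813 bits.
Saving = 891 − 813 = 78 bits.

78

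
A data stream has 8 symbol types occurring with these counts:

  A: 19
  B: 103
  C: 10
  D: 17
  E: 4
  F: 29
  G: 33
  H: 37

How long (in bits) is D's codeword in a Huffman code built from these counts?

4

Repeatedly merge the two smallest:
E(4) + C(10) → 14
14 + D(17) → 31
A(19) + F(29) → 48
31 + G(33) → 64
H(37) + 48 → 85
64 + 85 → 149
B(103) + 149 → 252
D's leaf is at depth 4, giving a 4-bit codeword.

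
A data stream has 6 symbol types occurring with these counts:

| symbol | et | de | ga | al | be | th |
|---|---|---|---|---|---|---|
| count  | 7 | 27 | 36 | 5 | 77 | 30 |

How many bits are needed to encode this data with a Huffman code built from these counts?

404

Merge the two smallest weights repeatedly:
al(5) + et(7) → 12
12 + de(27) → 39
th(30) + ga(36) → 66
39 + 66 → 105
be(77) + 105 → 182
Total encoded bits = sum of merged weights = 12 + 39 + 66 + 105 + 182 = 404.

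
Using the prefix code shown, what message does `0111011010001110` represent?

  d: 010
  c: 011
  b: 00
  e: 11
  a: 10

caedbea

Read left to right; each codeword is recognised as soon as it completes (prefix code):
  011→c | 10→a | 11→e | 010→d | 00→b | 11→e | 10→a
Decoded message: caedbea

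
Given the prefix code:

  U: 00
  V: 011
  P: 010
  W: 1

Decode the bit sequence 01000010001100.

Read left to right; each codeword is recognised as soon as it completes (prefix code):
  010→P | 00→U | 010→P | 00→U | 1→W | 1→W | 00→U
Decoded message: PUPUWWU

PUPUWWU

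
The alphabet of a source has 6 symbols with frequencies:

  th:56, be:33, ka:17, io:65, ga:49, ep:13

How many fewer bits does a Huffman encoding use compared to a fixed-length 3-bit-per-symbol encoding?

Fixed-length: 3 bits × 233 symbols = 699 bits.
Huffman merges:
combine ep(13), ka(17) → 30
combine 30, be(33) → 63
combine ga(49), th(56) → 105
combine 63, io(65) → 128
combine 105, 128 → 233
Huffman total = 30 + 63 + 105 + 128 + 233 = 559 bits.
Saving = 699 − 559 = 140 bits.

140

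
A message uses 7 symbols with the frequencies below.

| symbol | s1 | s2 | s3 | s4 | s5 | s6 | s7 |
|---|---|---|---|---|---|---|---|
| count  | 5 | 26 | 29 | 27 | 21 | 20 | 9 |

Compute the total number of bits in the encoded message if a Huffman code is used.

Build the Huffman tree bottom-up:
combine s1(5), s7(9) → 14
combine 14, s6(20) → 34
combine s5(21), s2(26) → 47
combine s4(27), s3(29) → 56
combine 34, 47 → 81
combine 56, 81 → 137
Total encoded bits = sum of merged weights = 14 + 34 + 47 + 56 + 81 + 137 = 369.

369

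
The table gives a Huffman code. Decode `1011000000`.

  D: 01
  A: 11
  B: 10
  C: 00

Read left to right; each codeword is recognised as soon as it completes (prefix code):
  10→B | 11→A | 00→C | 00→C | 00→C
Decoded message: BACCC

BACCC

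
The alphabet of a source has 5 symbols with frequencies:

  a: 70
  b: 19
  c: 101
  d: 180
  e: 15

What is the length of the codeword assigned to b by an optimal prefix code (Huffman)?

4

Huffman merges, smallest pair first:
combine e(15), b(19) → 34
combine 34, a(70) → 104
combine c(101), 104 → 205
combine d(180), 205 → 385
b's leaf is at depth 4, giving a 4-bit codeword.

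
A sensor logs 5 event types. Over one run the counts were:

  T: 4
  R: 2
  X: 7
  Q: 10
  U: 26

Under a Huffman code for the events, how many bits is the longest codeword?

Merge the two lowest-weight nodes at each step:
merge R(2) and T(4): 6
merge 6 and X(7): 13
merge Q(10) and 13: 23
merge 23 and U(26): 49
Maximum depth reached is 4.

4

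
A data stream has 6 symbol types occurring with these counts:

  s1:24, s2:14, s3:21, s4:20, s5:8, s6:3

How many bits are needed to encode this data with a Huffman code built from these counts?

Build the Huffman tree bottom-up:
merge s6(3) and s5(8): 11
merge 11 and s2(14): 25
merge s4(20) and s3(21): 41
merge s1(24) and 25: 49
merge 41 and 49: 90
Each symbol's bit-cost is frequency × depth; summing gives 216 bits (equivalently 11 + 25 + 41 + 49 + 90).

216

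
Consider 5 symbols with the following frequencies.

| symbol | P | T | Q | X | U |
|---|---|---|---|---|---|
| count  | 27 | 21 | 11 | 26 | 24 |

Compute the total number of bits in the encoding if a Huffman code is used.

Build the Huffman tree bottom-up:
Q(11) + T(21) → 32
U(24) + X(26) → 50
P(27) + 32 → 59
50 + 59 → 109
Total encoded bits = sum of merged weights = 32 + 50 + 59 + 109 = 250.

250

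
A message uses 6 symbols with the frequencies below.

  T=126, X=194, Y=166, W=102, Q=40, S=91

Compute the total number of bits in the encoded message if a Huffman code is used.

1797

Greedily combine the two least-frequent nodes:
Q(40) + S(91) → 131
W(102) + T(126) → 228
131 + Y(166) → 297
X(194) + 228 → 422
297 + 422 → 719
The encoded length is the sum of every internal node's weight: 131 + 228 + 297 + 422 + 719 = 1797 bits.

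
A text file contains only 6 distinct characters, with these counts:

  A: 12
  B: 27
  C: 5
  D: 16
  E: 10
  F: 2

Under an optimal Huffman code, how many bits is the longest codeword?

4

Merge the two lowest-weight nodes at each step:
combine F(2), C(5) → 7
combine 7, E(10) → 17
combine A(12), D(16) → 28
combine 17, B(27) → 44
combine 28, 44 → 72
Maximum depth reached is 4.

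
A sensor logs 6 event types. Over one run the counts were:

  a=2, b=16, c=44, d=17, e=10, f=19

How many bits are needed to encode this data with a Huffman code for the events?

248

Greedily combine the two least-frequent nodes:
a(2) + e(10) → 12
12 + b(16) → 28
d(17) + f(19) → 36
28 + 36 → 64
c(44) + 64 → 108
Total encoded bits = sum of merged weights = 12 + 28 + 36 + 64 + 108 = 248.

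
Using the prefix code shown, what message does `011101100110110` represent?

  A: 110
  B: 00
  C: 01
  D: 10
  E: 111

CAACDA

Read left to right; each codeword is recognised as soon as it completes (prefix code):
  01→C | 110→A | 110→A | 01→C | 10→D | 110→A
Decoded message: CAACDA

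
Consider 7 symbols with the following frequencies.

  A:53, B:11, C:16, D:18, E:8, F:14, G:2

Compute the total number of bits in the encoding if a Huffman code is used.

Build the Huffman tree bottom-up:
G(2) + E(8) → 10
10 + B(11) → 21
F(14) + C(16) → 30
D(18) + 21 → 39
30 + 39 → 69
A(53) + 69 → 122
Total encoded bits = sum of merged weights = 10 + 21 + 30 + 39 + 69 + 122 = 291.

291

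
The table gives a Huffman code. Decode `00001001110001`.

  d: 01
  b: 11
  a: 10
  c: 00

Read left to right; each codeword is recognised as soon as it completes (prefix code):
  00→c | 00→c | 10→a | 01→d | 11→b | 00→c | 01→d
Decoded message: ccadbcd

ccadbcd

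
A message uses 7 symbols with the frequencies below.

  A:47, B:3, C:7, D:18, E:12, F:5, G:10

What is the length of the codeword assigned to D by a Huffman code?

Repeatedly merge the two smallest:
merge B(3) and F(5): 8
merge C(7) and 8: 15
merge G(10) and E(12): 22
merge 15 and D(18): 33
merge 22 and 33: 55
merge A(47) and 55: 102
D sits 3 levels below the root, so its codeword is 3 bits.

3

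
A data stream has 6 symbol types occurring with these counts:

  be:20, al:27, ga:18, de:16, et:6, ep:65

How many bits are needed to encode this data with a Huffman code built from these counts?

Build the Huffman tree bottom-up:
merge et(6) and de(16): 22
merge ga(18) and be(20): 38
merge 22 and al(27): 49
merge 38 and 49: 87
merge ep(65) and 87: 152
The encoded length is the sum of every internal node's weight: 22 + 38 + 49 + 87 + 152 = 348 bits.

348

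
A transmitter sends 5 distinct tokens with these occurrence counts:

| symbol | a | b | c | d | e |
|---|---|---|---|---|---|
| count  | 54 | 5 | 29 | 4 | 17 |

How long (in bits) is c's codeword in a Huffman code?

Huffman merges, smallest pair first:
d(4) + b(5) → 9
9 + e(17) → 26
26 + c(29) → 55
a(54) + 55 → 109
The subtree containing c is merged 2 times, so code length = 2.

2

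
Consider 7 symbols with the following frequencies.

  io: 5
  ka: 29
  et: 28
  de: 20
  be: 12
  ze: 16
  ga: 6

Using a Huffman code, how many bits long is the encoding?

302

Greedily combine the two least-frequent nodes:
merge io(5) and ga(6): 11
merge 11 and be(12): 23
merge ze(16) and de(20): 36
merge 23 and et(28): 51
merge ka(29) and 36: 65
merge 51 and 65: 116
The encoded length is the sum of every internal node's weight: 11 + 23 + 36 + 51 + 65 + 116 = 302 bits.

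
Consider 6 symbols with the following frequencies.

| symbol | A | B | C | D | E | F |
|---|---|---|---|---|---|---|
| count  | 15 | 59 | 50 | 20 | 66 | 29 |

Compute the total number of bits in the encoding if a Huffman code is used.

577

Greedily combine the two least-frequent nodes:
A(15) + D(20) → 35
F(29) + 35 → 64
C(50) + B(59) → 109
64 + E(66) → 130
109 + 130 → 239
Each symbol's bit-cost is frequency × depth; summing gives 577 bits (equivalently 35 + 64 + 109 + 130 + 239).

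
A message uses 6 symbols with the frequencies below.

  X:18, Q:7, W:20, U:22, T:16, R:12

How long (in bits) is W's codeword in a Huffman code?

Build the tree from the bottom:
combine Q(7), R(12) → 19
combine T(16), X(18) → 34
combine 19, W(20) → 39
combine U(22), 34 → 56
combine 39, 56 → 95
W's leaf is at depth 2, giving a 2-bit codeword.

2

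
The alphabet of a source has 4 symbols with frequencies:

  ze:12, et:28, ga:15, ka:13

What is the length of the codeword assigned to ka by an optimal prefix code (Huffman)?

3

Build the tree from the bottom:
merge ze(12) and ka(13): 25
merge ga(15) and 25: 40
merge et(28) and 40: 68
ka sits 3 levels below the root, so its codeword is 3 bits.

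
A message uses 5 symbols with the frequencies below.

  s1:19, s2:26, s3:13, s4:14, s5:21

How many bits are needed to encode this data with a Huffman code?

213

Merge the two smallest weights repeatedly:
combine s3(13), s4(14) → 27
combine s1(19), s5(21) → 40
combine s2(26), 27 → 53
combine 40, 53 → 93
Each symbol's bit-cost is frequency × depth; summing gives 213 bits (equivalently 27 + 40 + 53 + 93).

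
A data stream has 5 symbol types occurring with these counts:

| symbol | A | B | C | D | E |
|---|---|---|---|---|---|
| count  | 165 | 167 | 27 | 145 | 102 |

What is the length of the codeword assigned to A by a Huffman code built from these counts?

2

Repeatedly merge the two smallest:
C(27) + E(102) → 129
129 + D(145) → 274
A(165) + B(167) → 332
274 + 332 → 606
A's leaf is at depth 2, giving a 2-bit codeword.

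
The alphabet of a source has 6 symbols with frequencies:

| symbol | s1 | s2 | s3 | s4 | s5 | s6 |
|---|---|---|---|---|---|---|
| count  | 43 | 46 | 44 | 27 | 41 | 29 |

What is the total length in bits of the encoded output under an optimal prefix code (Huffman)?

600

Merge the two smallest weights repeatedly:
merge s4(27) and s6(29): 56
merge s5(41) and s1(43): 84
merge s3(44) and s2(46): 90
merge 56 and 84: 140
merge 90 and 140: 230
Each symbol's bit-cost is frequency × depth; summing gives 600 bits (equivalently 56 + 84 + 90 + 140 + 230).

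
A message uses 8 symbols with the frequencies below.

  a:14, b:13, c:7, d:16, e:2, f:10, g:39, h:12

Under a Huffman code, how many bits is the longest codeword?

4

Merge the two lowest-weight nodes at each step:
merge e(2) and c(7): 9
merge 9 and f(10): 19
merge h(12) and b(13): 25
merge a(14) and d(16): 30
merge 19 and 25: 44
merge 30 and g(39): 69
merge 44 and 69: 113
The first pair merged (e, c) ends up deepest, at depth 4.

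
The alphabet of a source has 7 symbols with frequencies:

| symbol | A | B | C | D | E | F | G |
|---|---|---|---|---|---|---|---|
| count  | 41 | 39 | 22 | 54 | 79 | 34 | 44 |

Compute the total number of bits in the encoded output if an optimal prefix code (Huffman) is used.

Merge the two smallest weights repeatedly:
C(22) + F(34) → 56
B(39) + A(41) → 80
G(44) + D(54) → 98
56 + E(79) → 135
80 + 98 → 178
135 + 178 → 313
The encoded length is the sum of every internal node's weight: 56 + 80 + 98 + 135 + 178 + 313 = 860 bits.

860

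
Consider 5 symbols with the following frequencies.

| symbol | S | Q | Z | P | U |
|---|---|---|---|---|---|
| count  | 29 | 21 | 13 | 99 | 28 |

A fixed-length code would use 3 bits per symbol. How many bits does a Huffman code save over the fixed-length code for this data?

198

Fixed-length: 3 bits × 190 symbols = 570 bits.
Huffman merges:
Z(13) + Q(21) → 34
U(28) + S(29) → 57
34 + 57 → 91
91 + P(99) → 190
Huffman total = 34 + 57 + 91 + 190 = 372 bits.
Saving = 570 − 372 = 198 bits.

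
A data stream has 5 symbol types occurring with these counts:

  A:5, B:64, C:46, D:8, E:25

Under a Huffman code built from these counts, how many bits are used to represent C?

2

Build the tree from the bottom:
merge A(5) and D(8): 13
merge 13 and E(25): 38
merge 38 and C(46): 84
merge B(64) and 84: 148
C sits 2 levels below the root, so its codeword is 2 bits.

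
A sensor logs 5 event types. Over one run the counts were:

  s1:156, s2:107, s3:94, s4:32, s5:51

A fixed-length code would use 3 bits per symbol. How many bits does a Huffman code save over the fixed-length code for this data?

Fixed-length: 3 bits × 440 symbols = 1320 bits.
Huffman merges:
combine s4(32), s5(51) → 83
combine 83, s3(94) → 177
combine s2(107), s1(156) → 263
combine 177, 263 → 440
Huffman total = 83 + 177 + 263 + 440 = 963 bits.
Saving = 1320 − 963 = 357 bits.

357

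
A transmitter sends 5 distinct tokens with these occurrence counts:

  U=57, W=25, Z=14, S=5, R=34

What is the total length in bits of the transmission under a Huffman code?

276

Greedily combine the two least-frequent nodes:
S(5) + Z(14) → 19
19 + W(25) → 44
R(34) + 44 → 78
U(57) + 78 → 135
The encoded length is the sum of every internal node's weight: 19 + 44 + 78 + 135 = 276 bits.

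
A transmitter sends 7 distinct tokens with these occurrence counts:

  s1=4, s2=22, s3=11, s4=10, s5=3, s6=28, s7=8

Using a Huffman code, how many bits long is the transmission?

215

Build the Huffman tree bottom-up:
combine s5(3), s1(4) → 7
combine 7, s7(8) → 15
combine s4(10), s3(11) → 21
combine 15, 21 → 36
combine s2(22), s6(28) → 50
combine 36, 50 → 86
The encoded length is the sum of every internal node's weight: 7 + 15 + 21 + 36 + 50 + 86 = 215 bits.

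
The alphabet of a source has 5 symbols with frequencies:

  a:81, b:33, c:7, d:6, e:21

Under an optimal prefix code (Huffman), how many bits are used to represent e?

3

Build the tree from the bottom:
d(6) + c(7) → 13
13 + e(21) → 34
b(33) + 34 → 67
67 + a(81) → 148
e sits 3 levels below the root, so its codeword is 3 bits.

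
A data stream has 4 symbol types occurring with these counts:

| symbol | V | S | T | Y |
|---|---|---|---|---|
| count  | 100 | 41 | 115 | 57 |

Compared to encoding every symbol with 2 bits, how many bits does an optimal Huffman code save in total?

Fixed-length: 2 bits × 313 symbols = 626 bits.
Huffman merges:
S(41) + Y(57) → 98
98 + V(100) → 198
T(115) + 198 → 313
Huffman total = 98 + 198 + 313 = 609 bits.
Saving = 626 − 609 = 17 bits.

17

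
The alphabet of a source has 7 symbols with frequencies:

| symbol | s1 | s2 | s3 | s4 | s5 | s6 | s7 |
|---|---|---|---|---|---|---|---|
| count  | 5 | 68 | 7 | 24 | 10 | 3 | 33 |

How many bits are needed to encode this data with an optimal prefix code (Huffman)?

Build the Huffman tree bottom-up:
merge s6(3) and s1(5): 8
merge s3(7) and 8: 15
merge s5(10) and 15: 25
merge s4(24) and 25: 49
merge s7(33) and 49: 82
merge s2(68) and 82: 150
The encoded length is the sum of every internal node's weight: 8 + 15 + 25 + 49 + 82 + 150 = 329 bits.

329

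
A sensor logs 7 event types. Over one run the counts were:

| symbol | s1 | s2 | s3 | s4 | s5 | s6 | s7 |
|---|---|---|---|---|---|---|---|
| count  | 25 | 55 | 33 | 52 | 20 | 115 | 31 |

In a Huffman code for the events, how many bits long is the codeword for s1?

Huffman merges, smallest pair first:
combine s5(20), s1(25) → 45
combine s7(31), s3(33) → 64
combine 45, s4(52) → 97
combine s2(55), 64 → 119
combine 97, s6(115) → 212
combine 119, 212 → 331
The subtree containing s1 is merged 4 times, so code length = 4.

4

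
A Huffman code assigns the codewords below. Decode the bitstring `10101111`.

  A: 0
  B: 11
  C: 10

Read left to right; each codeword is recognised as soon as it completes (prefix code):
  10→C | 10→C | 11→B | 11→B
Decoded message: CCBB

CCBB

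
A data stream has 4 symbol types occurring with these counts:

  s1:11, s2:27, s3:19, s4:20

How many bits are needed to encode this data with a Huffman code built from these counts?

154

Greedily combine the two least-frequent nodes:
s1(11) + s3(19) → 30
s4(20) + s2(27) → 47
30 + 47 → 77
Total encoded bits = sum of merged weights = 30 + 47 + 77 = 154.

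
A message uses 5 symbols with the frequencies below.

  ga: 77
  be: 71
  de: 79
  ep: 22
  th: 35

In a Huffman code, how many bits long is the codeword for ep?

3

Huffman merges, smallest pair first:
merge ep(22) and th(35): 57
merge 57 and be(71): 128
merge ga(77) and de(79): 156
merge 128 and 156: 284
ep's leaf is at depth 3, giving a 3-bit codeword.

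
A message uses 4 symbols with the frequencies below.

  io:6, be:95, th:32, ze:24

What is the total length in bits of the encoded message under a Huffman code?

249

Greedily combine the two least-frequent nodes:
merge io(6) and ze(24): 30
merge 30 and th(32): 62
merge 62 and be(95): 157
Total encoded bits = sum of merged weights = 30 + 62 + 157 = 249.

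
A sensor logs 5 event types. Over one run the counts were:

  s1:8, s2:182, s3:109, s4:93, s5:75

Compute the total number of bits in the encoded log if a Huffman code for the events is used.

Merge the two smallest weights repeatedly:
s1(8) + s5(75) → 83
83 + s4(93) → 176
s3(109) + 176 → 285
s2(182) + 285 → 467
Each symbol's bit-cost is frequency × depth; summing gives 1011 bits (equivalently 83 + 176 + 285 + 467).

1011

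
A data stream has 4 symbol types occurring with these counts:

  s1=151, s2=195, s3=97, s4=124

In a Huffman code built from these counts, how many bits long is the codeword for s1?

Repeatedly merge the two smallest:
s3(97) + s4(124) → 221
s1(151) + s2(195) → 346
221 + 346 → 567
The subtree containing s1 is merged 2 times, so code length = 2.

2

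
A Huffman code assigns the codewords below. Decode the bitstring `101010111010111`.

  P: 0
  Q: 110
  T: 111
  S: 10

SSSTPST

Read left to right; each codeword is recognised as soon as it completes (prefix code):
  10→S | 10→S | 10→S | 111→T | 0→P | 10→S | 111→T
Decoded message: SSSTPST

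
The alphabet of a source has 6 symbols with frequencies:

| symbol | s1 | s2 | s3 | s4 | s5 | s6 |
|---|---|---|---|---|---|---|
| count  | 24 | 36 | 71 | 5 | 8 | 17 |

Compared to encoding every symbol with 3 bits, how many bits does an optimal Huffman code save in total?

135

Fixed-length: 3 bits × 161 symbols = 483 bits.
Huffman merges:
combine s4(5), s5(8) → 13
combine 13, s6(17) → 30
combine s1(24), 30 → 54
combine s2(36), 54 → 90
combine s3(71), 90 → 161
Huffman total = 13 + 30 + 54 + 90 + 161 = 348 bits.
Saving = 483 − 348 = 135 bits.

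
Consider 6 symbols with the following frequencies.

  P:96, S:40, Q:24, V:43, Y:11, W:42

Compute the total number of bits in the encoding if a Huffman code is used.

611

Build the Huffman tree bottom-up:
merge Y(11) and Q(24): 35
merge 35 and S(40): 75
merge W(42) and V(43): 85
merge 75 and 85: 160
merge P(96) and 160: 256
Total encoded bits = sum of merged weights = 35 + 75 + 85 + 160 + 256 = 611.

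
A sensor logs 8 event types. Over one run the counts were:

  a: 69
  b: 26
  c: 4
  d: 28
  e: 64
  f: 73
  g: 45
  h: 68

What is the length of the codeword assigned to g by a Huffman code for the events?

3

Build the tree from the bottom:
combine c(4), b(26) → 30
combine d(28), 30 → 58
combine g(45), 58 → 103
combine e(64), h(68) → 132
combine a(69), f(73) → 142
combine 103, 132 → 235
combine 142, 235 → 377
g sits 3 levels below the root, so its codeword is 3 bits.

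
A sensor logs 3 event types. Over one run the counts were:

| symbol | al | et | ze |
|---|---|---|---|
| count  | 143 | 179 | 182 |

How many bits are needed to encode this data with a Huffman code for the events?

826

Build the Huffman tree bottom-up:
combine al(143), et(179) → 322
combine ze(182), 322 → 504
Total encoded bits = sum of merged weights = 322 + 504 = 826.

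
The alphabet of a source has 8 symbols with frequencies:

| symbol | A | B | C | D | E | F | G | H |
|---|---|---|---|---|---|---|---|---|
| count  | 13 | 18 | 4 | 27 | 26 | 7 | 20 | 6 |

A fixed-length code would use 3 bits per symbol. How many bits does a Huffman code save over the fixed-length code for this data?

Fixed-length: 3 bits × 121 symbols = 363 bits.
Huffman merges:
combine C(4), H(6) → 10
combine F(7), 10 → 17
combine A(13), 17 → 30
combine B(18), G(20) → 38
combine E(26), D(27) → 53
combine 30, 38 → 68
combine 53, 68 → 121
Huffman total = 10 + 17 + 30 + 38 + 53 + 68 + 121 = 337 bits.
Saving = 363 − 337 = 26 bits.

26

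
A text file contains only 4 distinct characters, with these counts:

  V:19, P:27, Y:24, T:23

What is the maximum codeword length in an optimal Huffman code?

Merge the two lowest-weight nodes at each step:
merge V(19) and T(23): 42
merge Y(24) and P(27): 51
merge 42 and 51: 93
Maximum depth reached is 2.

2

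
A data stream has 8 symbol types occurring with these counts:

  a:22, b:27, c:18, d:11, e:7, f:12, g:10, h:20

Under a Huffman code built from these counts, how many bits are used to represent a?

Huffman merges, smallest pair first:
e(7) + g(10) → 17
d(11) + f(12) → 23
17 + c(18) → 35
h(20) + a(22) → 42
23 + b(27) → 50
35 + 42 → 77
50 + 77 → 127
The subtree containing a is merged 3 times, so code length = 3.

3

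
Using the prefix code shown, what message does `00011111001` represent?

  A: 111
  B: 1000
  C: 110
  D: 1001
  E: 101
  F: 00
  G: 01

FGAD

Read left to right; each codeword is recognised as soon as it completes (prefix code):
  00→F | 01→G | 111→A | 1001→D
Decoded message: FGAD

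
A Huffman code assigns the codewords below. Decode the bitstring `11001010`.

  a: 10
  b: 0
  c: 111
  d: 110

dbaa

Read left to right; each codeword is recognised as soon as it completes (prefix code):
  110→d | 0→b | 10→a | 10→a
Decoded message: dbaa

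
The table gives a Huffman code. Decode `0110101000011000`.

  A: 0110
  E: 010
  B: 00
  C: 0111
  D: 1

Read left to right; each codeword is recognised as soon as it completes (prefix code):
  0110→A | 1→D | 010→E | 00→B | 0110→A | 00→B
Decoded message: ADEBAB

ADEBAB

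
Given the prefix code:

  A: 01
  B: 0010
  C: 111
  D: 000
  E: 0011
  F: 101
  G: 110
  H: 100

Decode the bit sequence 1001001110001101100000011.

Read left to right; each codeword is recognised as soon as it completes (prefix code):
  100→H | 100→H | 111→C | 000→D | 110→G | 110→G | 000→D | 0011→E
Decoded message: HHCDGGDE

HHCDGGDE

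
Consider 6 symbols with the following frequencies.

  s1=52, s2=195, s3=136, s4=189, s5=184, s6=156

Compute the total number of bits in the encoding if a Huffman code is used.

Greedily combine the two least-frequent nodes:
combine s1(52), s3(136) → 188
combine s6(156), s5(184) → 340
combine 188, s4(189) → 377
combine s2(195), 340 → 535
combine 377, 535 → 912
Each symbol's bit-cost is frequency × depth; summing gives 2352 bits (equivalently 188 + 340 + 377 + 535 + 912).

2352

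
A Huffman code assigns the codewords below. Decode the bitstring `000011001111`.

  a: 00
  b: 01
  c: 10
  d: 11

aadadd

Read left to right; each codeword is recognised as soon as it completes (prefix code):
  00→a | 00→a | 11→d | 00→a | 11→d | 11→d
Decoded message: aadadd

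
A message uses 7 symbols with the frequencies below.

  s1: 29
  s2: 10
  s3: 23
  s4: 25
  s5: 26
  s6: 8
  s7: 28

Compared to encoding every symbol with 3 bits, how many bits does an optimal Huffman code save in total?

39

Fixed-length: 3 bits × 149 symbols = 447 bits.
Huffman merges:
merge s6(8) and s2(10): 18
merge 18 and s3(23): 41
merge s4(25) and s5(26): 51
merge s7(28) and s1(29): 57
merge 41 and 51: 92
merge 57 and 92: 149
Huffman total = 18 + 41 + 51 + 57 + 92 + 149 = 408 bits.
Saving = 447 − 408 = 39 bits.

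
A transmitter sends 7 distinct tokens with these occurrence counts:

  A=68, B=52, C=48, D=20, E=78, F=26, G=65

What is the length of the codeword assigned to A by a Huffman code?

2

Build the tree from the bottom:
merge D(20) and F(26): 46
merge 46 and C(48): 94
merge B(52) and G(65): 117
merge A(68) and E(78): 146
merge 94 and 117: 211
merge 146 and 211: 357
A's leaf is at depth 2, giving a 2-bit codeword.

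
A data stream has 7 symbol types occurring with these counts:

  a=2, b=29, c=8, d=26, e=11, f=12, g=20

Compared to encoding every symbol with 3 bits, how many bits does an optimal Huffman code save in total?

Fixed-length: 3 bits × 108 symbols = 324 bits.
Huffman merges:
combine a(2), c(8) → 10
combine 10, e(11) → 21
combine f(12), g(20) → 32
combine 21, d(26) → 47
combine b(29), 32 → 61
combine 47, 61 → 108
Huffman total = 10 + 21 + 32 + 47 + 61 + 108 = 279 bits.
Saving = 324 − 279 = 45 bits.

45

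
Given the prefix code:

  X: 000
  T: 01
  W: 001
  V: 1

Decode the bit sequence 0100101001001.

TWTWW

Read left to right; each codeword is recognised as soon as it completes (prefix code):
  01→T | 001→W | 01→T | 001→W | 001→W
Decoded message: TWTWW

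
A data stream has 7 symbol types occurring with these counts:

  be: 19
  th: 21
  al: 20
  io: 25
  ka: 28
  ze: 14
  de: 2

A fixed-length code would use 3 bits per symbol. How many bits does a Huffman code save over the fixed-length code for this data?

Fixed-length: 3 bits × 129 symbols = 387 bits.
Huffman merges:
merge de(2) and ze(14): 16
merge 16 and be(19): 35
merge al(20) and th(21): 41
merge io(25) and ka(28): 53
merge 35 and 41: 76
merge 53 and 76: 129
Huffman total = 16 + 35 + 41 + 53 + 76 + 129 = 350 bits.
Saving = 387 − 350 = 37 bits.

37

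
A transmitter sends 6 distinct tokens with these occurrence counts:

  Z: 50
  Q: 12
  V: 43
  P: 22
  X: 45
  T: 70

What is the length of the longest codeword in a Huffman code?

Merge the two lowest-weight nodes at each step:
combine Q(12), P(22) → 34
combine 34, V(43) → 77
combine X(45), Z(50) → 95
combine T(70), 77 → 147
combine 95, 147 → 242
The rarest symbols sit at the bottom; the longest codeword is 4 bits.

4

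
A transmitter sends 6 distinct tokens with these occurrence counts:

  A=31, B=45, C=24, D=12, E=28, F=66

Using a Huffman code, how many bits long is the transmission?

Greedily combine the two least-frequent nodes:
combine D(12), C(24) → 36
combine E(28), A(31) → 59
combine 36, B(45) → 81
combine 59, F(66) → 125
combine 81, 125 → 206
Each symbol's bit-cost is frequency × depth; summing gives 507 bits (equivalently 36 + 59 + 81 + 125 + 206).

507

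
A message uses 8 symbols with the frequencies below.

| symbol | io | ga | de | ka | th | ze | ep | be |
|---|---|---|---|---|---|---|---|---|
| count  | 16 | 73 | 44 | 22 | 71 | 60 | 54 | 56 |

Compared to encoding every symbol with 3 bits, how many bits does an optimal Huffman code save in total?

35

Fixed-length: 3 bits × 396 symbols = 1188 bits.
Huffman merges:
io(16) + ka(22) → 38
38 + de(44) → 82
ep(54) + be(56) → 110
ze(60) + th(71) → 131
ga(73) + 82 → 155
110 + 131 → 241
155 + 241 → 396
Huffman total = 38 + 82 + 110 + 131 + 155 + 241 + 396 = 1153 bits.
Saving = 1188 − 1153 = 35 bits.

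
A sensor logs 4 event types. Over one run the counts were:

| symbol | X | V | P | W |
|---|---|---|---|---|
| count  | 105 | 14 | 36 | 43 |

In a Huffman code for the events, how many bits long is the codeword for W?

Build the tree from the bottom:
combine V(14), P(36) → 50
combine W(43), 50 → 93
combine 93, X(105) → 198
W's leaf is at depth 2, giving a 2-bit codeword.

2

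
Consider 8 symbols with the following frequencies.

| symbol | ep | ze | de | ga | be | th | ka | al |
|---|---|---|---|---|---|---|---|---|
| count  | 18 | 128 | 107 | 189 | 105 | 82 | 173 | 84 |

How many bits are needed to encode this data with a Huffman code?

Greedily combine the two least-frequent nodes:
merge ep(18) and th(82): 100
merge al(84) and 100: 184
merge be(105) and de(107): 212
merge ze(128) and ka(173): 301
merge 184 and ga(189): 373
merge 212 and 301: 513
merge 373 and 513: 886
Total encoded bits = sum of merged weights = 100 + 184 + 212 + 301 + 373 + 513 + 886 = 2569.

2569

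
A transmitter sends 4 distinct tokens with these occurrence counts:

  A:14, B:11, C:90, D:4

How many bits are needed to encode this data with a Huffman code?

163

Greedily combine the two least-frequent nodes:
D(4) + B(11) → 15
A(14) + 15 → 29
29 + C(90) → 119
Total encoded bits = sum of merged weights = 15 + 29 + 119 = 163.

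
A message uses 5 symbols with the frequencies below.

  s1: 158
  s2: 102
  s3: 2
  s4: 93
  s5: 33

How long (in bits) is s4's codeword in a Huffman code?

3

Build the tree from the bottom:
s3(2) + s5(33) → 35
35 + s4(93) → 128
s2(102) + 128 → 230
s1(158) + 230 → 388
s4 sits 3 levels below the root, so its codeword is 3 bits.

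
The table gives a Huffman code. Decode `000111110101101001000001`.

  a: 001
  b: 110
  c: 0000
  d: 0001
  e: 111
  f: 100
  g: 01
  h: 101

dehghacg

Read left to right; each codeword is recognised as soon as it completes (prefix code):
  0001→d | 111→e | 101→h | 01→g | 101→h | 001→a | 0000→c | 01→g
Decoded message: dehghacg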